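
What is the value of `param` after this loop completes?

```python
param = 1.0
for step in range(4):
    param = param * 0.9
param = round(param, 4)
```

Exponential decay: 1.0 * 0.9^4
`param` takes the values: 1.0 → 0.9 → 0.81 → 0.729 → 0.6561

Answer: 0.6561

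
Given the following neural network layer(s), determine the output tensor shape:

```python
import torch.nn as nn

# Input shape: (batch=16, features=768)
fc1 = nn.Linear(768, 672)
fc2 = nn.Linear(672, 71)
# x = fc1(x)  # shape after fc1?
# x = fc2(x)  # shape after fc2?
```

Input: (16, 768) -> after fc1: (16, 672) -> Output: (16, 71)

Answer: (16, 71)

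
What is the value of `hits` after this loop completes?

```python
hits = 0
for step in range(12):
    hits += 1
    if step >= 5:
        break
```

Loop breaks when step reaches 5, hits is 6
`hits` takes the values: 0 → 1 → 2 → 3 → 4 → 5 → 6

Answer: 6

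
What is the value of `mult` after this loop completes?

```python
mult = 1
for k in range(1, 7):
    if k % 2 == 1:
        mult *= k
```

Product of odd numbers 1 to 6
`mult` takes the values: 1 → 3 → 15

Answer: 15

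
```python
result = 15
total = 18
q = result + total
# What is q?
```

Trace:
`result = 15` → result = 15
`total = 18` → total = 18
`q = result + total` → q = 33
So q = 33

Answer: 33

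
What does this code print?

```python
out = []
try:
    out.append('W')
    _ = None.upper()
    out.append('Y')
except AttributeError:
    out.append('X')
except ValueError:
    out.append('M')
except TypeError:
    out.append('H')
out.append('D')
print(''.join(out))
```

Execution trace: 'W' (try body) → 'X' (except AttributeError) → 'D' (after the try/except). Output: WXD

Answer: WXD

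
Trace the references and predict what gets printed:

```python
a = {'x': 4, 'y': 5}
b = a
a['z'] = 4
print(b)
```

Key concept: dict aliasing.
Step by step:
`a = {'x': 4, 'y': 5}` → a = {'x': 4, 'y': 5}
`b = a` → b = {'x': 4, 'y': 5} (same object as a)
`a['z'] = 4` → a = {'x': 4, 'y': 5, 'z': 4} (same object as b); b = {'x': 4, 'y': 5, 'z': 4} (same object as a)
`print(b)` → prints {'x': 4, 'y': 5, 'z': 4}

Answer: {'x': 4, 'y': 5, 'z': 4}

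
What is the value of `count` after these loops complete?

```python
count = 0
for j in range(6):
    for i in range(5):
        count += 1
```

6 * 5 = 30
`count` takes the values: 0 → 1 → 2 → 3 → 4 → 5 → 6 → 7 → 8 → 9 → 10 → 11 → 12 → 13 → 14 → 15 → 16 → 17 → 18 → 19 → 20 → 21 → 22 → 23 → 24 → 25 → 26 → 27 → 28 → 29 → 30

Answer: 30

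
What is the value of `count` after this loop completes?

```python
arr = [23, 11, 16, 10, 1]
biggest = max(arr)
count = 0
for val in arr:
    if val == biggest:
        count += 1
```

Count of max value 23 in [23, 11, 16, 10, 1]
`count` takes the values: 0 → 1

Answer: 1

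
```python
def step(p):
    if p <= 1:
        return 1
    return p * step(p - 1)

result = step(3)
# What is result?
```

step(3) = 3 * 2 * 1 = 6

Answer: 6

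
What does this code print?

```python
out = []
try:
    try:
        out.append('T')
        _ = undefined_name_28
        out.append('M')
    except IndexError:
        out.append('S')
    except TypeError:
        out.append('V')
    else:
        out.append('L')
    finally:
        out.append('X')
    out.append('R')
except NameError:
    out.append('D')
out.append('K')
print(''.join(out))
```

Execution trace: 'T' (inner try body) → 'X' (inner finally) → 'D' (except NameError) → 'K' (after the try/except). Output: TXDK

Answer: TXDK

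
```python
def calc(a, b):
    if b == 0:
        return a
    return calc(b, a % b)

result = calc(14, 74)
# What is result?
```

calc(14, 74) -> calc(74, 14) -> calc(14, 4) -> calc(4, 2) -> calc(2, 0) -> 2

Answer: 2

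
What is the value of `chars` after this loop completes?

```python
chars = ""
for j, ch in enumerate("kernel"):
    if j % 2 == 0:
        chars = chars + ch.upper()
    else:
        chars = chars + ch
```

Uppercase even positions in 'kernel'
`chars` takes the values: "" → "K" → "Ke" → "KeR" → "KeRn" → "KeRnE" → "KeRnEl"

Answer: "KeRnEl"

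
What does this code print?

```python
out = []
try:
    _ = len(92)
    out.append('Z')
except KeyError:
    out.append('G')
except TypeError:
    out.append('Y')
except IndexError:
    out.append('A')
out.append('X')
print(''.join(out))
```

Execution trace: 'Y' (except TypeError) → 'X' (after the try/except). Output: YX

Answer: YX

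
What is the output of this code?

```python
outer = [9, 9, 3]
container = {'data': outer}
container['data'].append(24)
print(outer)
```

Key concept: dict holds reference to list.
Step by step:
`outer = [9, 9, 3]` → outer = [9, 9, 3]
`container = {'data': outer}` → container = {'data': [9, 9, 3]}
`container['data'].append(24)` → outer = [9, 9, 3, 24]; container = {'data': [9, 9, 3, 24]}
`print(outer)` → prints [9, 9, 3, 24]

Answer: [9, 9, 3, 24]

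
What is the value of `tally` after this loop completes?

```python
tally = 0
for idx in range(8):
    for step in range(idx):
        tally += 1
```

Triangle number: 0+1+2+...+7
`tally` takes the values: 0 → 1 → 2 → 3 → 4 → 5 → 6 → 7 → 8 → 9 → 10 → 11 → 12 → 13 → 14 → 15 → 16 → 17 → 18 → 19 → 20 → 21 → 22 → 23 → 24 → 25 → 26 → 27 → 28

Answer: 28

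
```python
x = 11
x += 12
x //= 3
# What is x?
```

Trace:
`x = 11` → x = 11
`x += 12` → x = 23
`x //= 3` → x = 7
So x = 7

Answer: 7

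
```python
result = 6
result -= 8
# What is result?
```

Trace:
`result = 6` → result = 6
`result -= 8` → result = -2
So result = -2

Answer: -2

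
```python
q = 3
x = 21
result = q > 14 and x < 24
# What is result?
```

Trace:
`q = 3` → q = 3
`x = 21` → x = 21
`result = q > 14 and x < 24` → result = False
So result = False

Answer: False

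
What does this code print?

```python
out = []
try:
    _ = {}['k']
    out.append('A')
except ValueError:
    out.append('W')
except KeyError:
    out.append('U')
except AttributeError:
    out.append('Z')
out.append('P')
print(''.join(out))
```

Execution trace: 'U' (except KeyError) → 'P' (after the try/except). Output: UP

Answer: UP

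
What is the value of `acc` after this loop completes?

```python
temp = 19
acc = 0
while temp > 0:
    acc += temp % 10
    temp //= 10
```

Sum digits of 19
`acc` takes the values: 0 → 9 → 10

Answer: 10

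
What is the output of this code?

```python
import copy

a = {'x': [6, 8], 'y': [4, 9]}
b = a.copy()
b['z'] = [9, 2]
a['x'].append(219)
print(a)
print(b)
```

Key concept: shallow copy of dict with mutable values.
Step by step:
`a = {'x': [6, 8], 'y': [4, 9]}` → a = {'x': [6, 8], 'y': [4, 9]}
`b = a.copy()` → b = {'x': [6, 8], 'y': [4, 9]}
`b['z'] = [9, 2]` → b = {'x': [6, 8], 'y': [4, 9], 'z': [9, 2]}
`a['x'].append(219)` → a = {'x': [6, 8, 219], 'y': [4, 9]}; b = {'x': [6, 8, 219], 'y': [4, 9], 'z': [9, 2]}
`print(a)` → prints {'x': [6, 8, 219], 'y': [4, 9]}
`print(b)` → prints {'x': [6, 8, 219], 'y': [4, 9], 'z': [9, 2]}

Answer:
{'x': [6, 8, 219], 'y': [4, 9]}
{'x': [6, 8, 219], 'y': [4, 9], 'z': [9, 2]}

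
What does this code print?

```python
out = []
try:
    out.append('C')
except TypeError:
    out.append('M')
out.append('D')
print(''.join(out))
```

Execution trace: 'C' (try body, no exception) → 'D' (after the try/except). Output: CD

Answer: CD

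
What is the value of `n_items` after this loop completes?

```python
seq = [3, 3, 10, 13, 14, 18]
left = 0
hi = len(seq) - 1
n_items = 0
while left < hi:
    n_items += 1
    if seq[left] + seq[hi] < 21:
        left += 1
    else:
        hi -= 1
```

Steps to find pair summing to 21
`n_items` takes the values: 0 → 1 → 2 → 3 → 4 → 5

Answer: 5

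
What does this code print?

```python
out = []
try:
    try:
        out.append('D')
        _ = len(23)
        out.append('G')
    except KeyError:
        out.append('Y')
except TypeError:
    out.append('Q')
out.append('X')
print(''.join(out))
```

Execution trace: 'D' (try body) → 'Q' (outer except TypeError) → 'X' (after the try/except). Output: DQX

Answer: DQX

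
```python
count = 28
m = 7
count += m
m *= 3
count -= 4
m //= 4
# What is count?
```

Trace:
`count = 28` → count = 28
`m = 7` → m = 7
`count += m` → count = 35
`m *= 3` → m = 21
`count -= 4` → count = 31
`m //= 4` → m = 5
So count = 31

Answer: 31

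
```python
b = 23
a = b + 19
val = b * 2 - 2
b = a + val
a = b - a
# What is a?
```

Trace:
`b = 23` → b = 23
`a = b + 19` → a = 42
`val = b * 2 - 2` → val = 44
`b = a + val` → b = 86
`a = b - a` → a = 44
So a = 44

Answer: 44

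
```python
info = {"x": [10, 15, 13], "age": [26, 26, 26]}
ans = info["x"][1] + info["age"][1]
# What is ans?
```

Trace:
`info = {"x": [10, 15, 13], "age": [26, 26, 26]}` → info = {'x': [10, 15, 13], 'age': [26, 26, 26]}
`ans = info["x"][1] + info["age"][1]` → ans = 41
So ans = 41

Answer: 41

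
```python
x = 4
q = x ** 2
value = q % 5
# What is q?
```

Trace:
`x = 4` → x = 4
`q = x ** 2` → q = 16
`value = q % 5` → value = 1
So q = 16

Answer: 16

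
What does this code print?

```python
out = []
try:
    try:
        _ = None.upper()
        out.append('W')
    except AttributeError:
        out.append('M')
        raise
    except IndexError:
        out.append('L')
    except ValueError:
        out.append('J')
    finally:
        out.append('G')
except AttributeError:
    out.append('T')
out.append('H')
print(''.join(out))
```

Execution trace: 'M' (inner except AttributeError) → 'G' (inner finally) → 'T' (outer except AttributeError) → 'H' (after the try/except). Output: MGTH

Answer: MGTH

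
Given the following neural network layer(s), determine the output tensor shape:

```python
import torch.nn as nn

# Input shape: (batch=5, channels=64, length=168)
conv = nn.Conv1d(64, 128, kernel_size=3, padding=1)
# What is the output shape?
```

Input: (5, 64, 168) -> Output: (5, 128, 168)

Answer: (5, 128, 168)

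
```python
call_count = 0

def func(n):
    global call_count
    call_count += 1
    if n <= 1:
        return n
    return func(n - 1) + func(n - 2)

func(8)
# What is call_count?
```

Calls(n) = 1 + Calls(n-1) + Calls(n-2); Calls(0)=Calls(1)=1. For n=8 this gives 67.

Answer: 67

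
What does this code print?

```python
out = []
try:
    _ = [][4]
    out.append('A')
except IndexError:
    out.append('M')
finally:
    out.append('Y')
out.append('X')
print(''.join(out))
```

Execution trace: 'M' (except IndexError) → 'Y' (finally) → 'X' (after the try/except). Output: MYX

Answer: MYX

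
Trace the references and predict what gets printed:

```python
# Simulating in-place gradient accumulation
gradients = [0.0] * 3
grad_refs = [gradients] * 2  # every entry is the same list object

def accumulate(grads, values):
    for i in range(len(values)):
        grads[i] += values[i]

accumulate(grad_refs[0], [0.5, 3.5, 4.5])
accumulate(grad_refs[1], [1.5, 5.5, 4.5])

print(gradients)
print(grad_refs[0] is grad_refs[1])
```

Key concept: gradient accumulation aliasing.
Step by step:
`gradients = [0.0] * 3` → gradients = [0.0, 0.0, 0.0]
`grad_refs = [gradients] * 2` → grad_refs = [[0.0, 0.0, 0.0], [0.0, 0.0, 0.0]]
`accumulate(grad_refs[0], [0.5, 3.5, 4.5])` → gradients = [0.5, 3.5, 4.5]; grad_refs = [[0.5, 3.5, 4.5], [0.5, 3.5, 4.5]]
`accumulate(grad_refs[1], [1.5, 5.5, 4.5])` → gradients = [2.0, 9.0, 9.0]; grad_refs = [[2.0, 9.0, 9.0], [2.0, 9.0, 9.0]]
`print(gradients)` → prints [2.0, 9.0, 9.0]
`print(grad_refs[0] is grad_refs[1])` → prints True

Answer:
[2.0, 9.0, 9.0]
True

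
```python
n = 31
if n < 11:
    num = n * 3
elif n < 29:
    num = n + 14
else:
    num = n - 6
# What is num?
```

Trace:
`n = 31` → n = 31
`if n < 11: ...` → n < 11 is False, n < 29 is False, take else branch → num = 25
So num = 25

Answer: 25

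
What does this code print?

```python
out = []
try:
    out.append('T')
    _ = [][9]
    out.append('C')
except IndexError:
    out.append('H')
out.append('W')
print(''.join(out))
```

Execution trace: 'T' (try body) → 'H' (except IndexError) → 'W' (after the try/except). Output: THW

Answer: THW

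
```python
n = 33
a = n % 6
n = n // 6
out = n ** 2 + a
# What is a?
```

Trace:
`n = 33` → n = 33
`a = n % 6` → a = 3
`n = n // 6` → n = 5
`out = n ** 2 + a` → out = 28
So a = 3

Answer: 3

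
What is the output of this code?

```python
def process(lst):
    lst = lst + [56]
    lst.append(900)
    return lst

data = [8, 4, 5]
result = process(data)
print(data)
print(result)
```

Key concept: rebinding parameter vs mutation.
Step by step:
`data = [8, 4, 5]` → data = [8, 4, 5]
`result = process(data)` → result = [8, 4, 5, 56, 900]
`print(data)` → prints [8, 4, 5]
`print(result)` → prints [8, 4, 5, 56, 900]

Answer:
[8, 4, 5]
[8, 4, 5, 56, 900]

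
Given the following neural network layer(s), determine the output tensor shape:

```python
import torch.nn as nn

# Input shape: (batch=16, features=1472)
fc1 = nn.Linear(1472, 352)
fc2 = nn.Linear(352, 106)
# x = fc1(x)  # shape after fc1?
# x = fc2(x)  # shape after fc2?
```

Input: (16, 1472) -> after fc1: (16, 352) -> Output: (16, 106)

Answer: (16, 106)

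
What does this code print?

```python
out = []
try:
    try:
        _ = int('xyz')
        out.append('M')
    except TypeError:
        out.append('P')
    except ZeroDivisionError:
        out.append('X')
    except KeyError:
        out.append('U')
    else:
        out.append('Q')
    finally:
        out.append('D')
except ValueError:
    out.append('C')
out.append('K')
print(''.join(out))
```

Execution trace: 'D' (finally) → 'C' (outer except ValueError) → 'K' (after the try/except). Output: DCK

Answer: DCK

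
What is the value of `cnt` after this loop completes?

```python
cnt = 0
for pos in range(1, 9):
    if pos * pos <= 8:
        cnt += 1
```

Count numbers where pos² ≤ 8
`cnt` takes the values: 0 → 1 → 2

Answer: 2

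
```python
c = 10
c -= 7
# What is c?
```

Trace:
`c = 10` → c = 10
`c -= 7` → c = 3
So c = 3

Answer: 3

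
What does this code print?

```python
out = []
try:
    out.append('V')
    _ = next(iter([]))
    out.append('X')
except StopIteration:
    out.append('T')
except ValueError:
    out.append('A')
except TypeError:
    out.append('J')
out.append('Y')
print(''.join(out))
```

Execution trace: 'V' (try body) → 'T' (except StopIteration) → 'Y' (after the try/except). Output: VTY

Answer: VTY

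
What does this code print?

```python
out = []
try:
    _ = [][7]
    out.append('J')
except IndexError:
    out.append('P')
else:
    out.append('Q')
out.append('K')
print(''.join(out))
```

Execution trace: 'P' (except IndexError) → 'K' (after the try/except). Output: PK

Answer: PK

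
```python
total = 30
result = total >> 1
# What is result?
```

Trace:
`total = 30` → total = 30
`result = total >> 1` → result = 15
So result = 15

Answer: 15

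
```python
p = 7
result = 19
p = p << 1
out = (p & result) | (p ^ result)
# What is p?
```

Trace:
`p = 7` → p = 7
`result = 19` → result = 19
`p = p << 1` → p = 14
`out = (p & result) | (p ^ result)` → out = 31
So p = 14

Answer: 14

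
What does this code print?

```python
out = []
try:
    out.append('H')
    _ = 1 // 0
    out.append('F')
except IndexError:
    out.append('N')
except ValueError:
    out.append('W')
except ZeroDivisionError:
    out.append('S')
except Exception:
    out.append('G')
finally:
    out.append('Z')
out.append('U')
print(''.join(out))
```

Execution trace: 'H' (try body) → 'S' (except ZeroDivisionError) → 'Z' (finally) → 'U' (after the try/except). Output: HSZU

Answer: HSZU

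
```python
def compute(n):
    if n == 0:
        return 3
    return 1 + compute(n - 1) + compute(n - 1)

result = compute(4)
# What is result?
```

compute(n) = 1 + 2·compute(n-1), compute(0)=3. Closed form: (3+1)·2^4 - 1 = 63.

Answer: 63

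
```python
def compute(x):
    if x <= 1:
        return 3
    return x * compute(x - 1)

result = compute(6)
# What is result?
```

compute(6) = 6 * 5 * 4 * 3 * 2 * 3 = 2160

Answer: 2160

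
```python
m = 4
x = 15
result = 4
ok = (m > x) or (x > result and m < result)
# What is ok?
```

Trace:
`m = 4` → m = 4
`x = 15` → x = 15
`result = 4` → result = 4
`ok = (m > x) or (x > result and m < result)` → ok = False
So ok = False

Answer: False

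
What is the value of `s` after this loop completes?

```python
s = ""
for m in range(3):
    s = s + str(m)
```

Concatenate digits 0 to 2
`s` takes the values: "" → "0" → "01" → "012"

Answer: "012"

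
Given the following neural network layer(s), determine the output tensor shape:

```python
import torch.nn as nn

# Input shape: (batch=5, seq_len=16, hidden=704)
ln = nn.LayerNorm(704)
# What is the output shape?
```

Input: (5, 16, 704) -> Output: (5, 16, 704)

Answer: (5, 16, 704)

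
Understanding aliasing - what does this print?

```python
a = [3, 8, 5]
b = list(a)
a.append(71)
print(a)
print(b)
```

Key concept: list() constructor creates copy.
Step by step:
`a = [3, 8, 5]` → a = [3, 8, 5]
`b = list(a)` → b = [3, 8, 5]
`a.append(71)` → a = [3, 8, 5, 71]
`print(a)` → prints [3, 8, 5, 71]
`print(b)` → prints [3, 8, 5]

Answer:
[3, 8, 5, 71]
[3, 8, 5]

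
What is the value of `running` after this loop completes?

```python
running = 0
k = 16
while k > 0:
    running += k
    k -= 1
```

Sum 16 down to 1
`running` takes the values: 0 → 16 → 31 → 45 → 58 → 70 → 81 → 91 → 100 → 108 → 115 → 121 → 126 → 130 → 133 → 135 → 136

Answer: 136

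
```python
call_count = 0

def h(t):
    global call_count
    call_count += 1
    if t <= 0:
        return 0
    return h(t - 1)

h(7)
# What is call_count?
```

Linear recursion stepping by 1: 8 calls from t=7 down to ≤0.

Answer: 8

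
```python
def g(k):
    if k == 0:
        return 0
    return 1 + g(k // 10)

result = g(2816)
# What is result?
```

Count of digits of 2816: 4

Answer: 4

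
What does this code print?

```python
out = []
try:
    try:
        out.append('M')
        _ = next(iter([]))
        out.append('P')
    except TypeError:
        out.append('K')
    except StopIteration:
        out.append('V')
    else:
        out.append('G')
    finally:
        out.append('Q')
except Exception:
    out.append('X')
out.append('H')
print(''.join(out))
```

Execution trace: 'M' (inner try body) → 'V' (inner except StopIteration) → 'Q' (inner finally) → 'H' (after the try/except). Output: MVQH

Answer: MVQH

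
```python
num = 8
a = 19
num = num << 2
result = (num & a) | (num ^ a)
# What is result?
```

Trace:
`num = 8` → num = 8
`a = 19` → a = 19
`num = num << 2` → num = 32
`result = (num & a) | (num ^ a)` → result = 51
So result = 51

Answer: 51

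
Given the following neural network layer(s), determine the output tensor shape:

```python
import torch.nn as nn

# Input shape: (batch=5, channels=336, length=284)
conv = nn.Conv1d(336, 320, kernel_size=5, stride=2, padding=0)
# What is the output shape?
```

Input: (5, 336, 284) -> Output: (5, 320, 140)

Answer: (5, 320, 140)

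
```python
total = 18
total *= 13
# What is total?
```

Trace:
`total = 18` → total = 18
`total *= 13` → total = 234
So total = 234

Answer: 234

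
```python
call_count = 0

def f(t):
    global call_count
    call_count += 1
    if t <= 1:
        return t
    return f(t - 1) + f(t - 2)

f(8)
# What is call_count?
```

Calls(t) = 1 + Calls(t-1) + Calls(t-2); Calls(0)=Calls(1)=1. For t=8 this gives 67.

Answer: 67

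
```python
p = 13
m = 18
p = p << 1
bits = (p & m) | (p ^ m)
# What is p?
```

Trace:
`p = 13` → p = 13
`m = 18` → m = 18
`p = p << 1` → p = 26
`bits = (p & m) | (p ^ m)` → bits = 26
So p = 26

Answer: 26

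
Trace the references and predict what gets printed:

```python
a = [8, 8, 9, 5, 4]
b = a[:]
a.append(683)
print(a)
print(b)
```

Key concept: slice [:] creates copy.
Step by step:
`a = [8, 8, 9, 5, 4]` → a = [8, 8, 9, 5, 4]
`b = a[:]` → b = [8, 8, 9, 5, 4]
`a.append(683)` → a = [8, 8, 9, 5, 4, 683]
`print(a)` → prints [8, 8, 9, 5, 4, 683]
`print(b)` → prints [8, 8, 9, 5, 4]

Answer:
[8, 8, 9, 5, 4, 683]
[8, 8, 9, 5, 4]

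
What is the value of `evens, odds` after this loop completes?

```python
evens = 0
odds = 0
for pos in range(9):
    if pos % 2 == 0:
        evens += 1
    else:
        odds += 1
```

Count evens and odds in range(9)
`evens, odds` takes the values: (0, 0) → (1, 0) → (1, 1) → (2, 1) → (2, 2) → (3, 2) → (3, 3) → (4, 3) → (4, 4) → (5, 4)

Answer: 5, 4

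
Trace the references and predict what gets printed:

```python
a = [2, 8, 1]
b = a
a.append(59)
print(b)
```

Key concept: basic list aliasing.
Step by step:
`a = [2, 8, 1]` → a = [2, 8, 1]
`b = a` → b = [2, 8, 1] (same object as a)
`a.append(59)` → a = [2, 8, 1, 59] (same object as b); b = [2, 8, 1, 59] (same object as a)
`print(b)` → prints [2, 8, 1, 59]

Answer: [2, 8, 1, 59]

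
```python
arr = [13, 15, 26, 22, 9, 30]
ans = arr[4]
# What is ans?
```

Trace:
`arr = [13, 15, 26, 22, 9, 30]` → arr = [13, 15, 26, 22, 9, 30]
`ans = arr[4]` → ans = 9
So ans = 9

Answer: 9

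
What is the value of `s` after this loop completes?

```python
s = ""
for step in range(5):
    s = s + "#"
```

Repeat '#' 5 times
`s` takes the values: "" → "#" → "##" → "###" → "####" → "#####"

Answer: "#####"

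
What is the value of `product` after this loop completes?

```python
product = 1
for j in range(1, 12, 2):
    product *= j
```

Product of 1, 3, 5, ... up to 11
`product` takes the values: 1 → 3 → 15 → 105 → 945 → 10395

Answer: 10395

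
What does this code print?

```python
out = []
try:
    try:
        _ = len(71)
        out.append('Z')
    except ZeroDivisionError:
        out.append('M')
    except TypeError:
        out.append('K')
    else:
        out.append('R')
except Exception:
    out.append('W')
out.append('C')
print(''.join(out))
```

Execution trace: 'K' (inner except TypeError) → 'C' (after the try/except). Output: KC

Answer: KC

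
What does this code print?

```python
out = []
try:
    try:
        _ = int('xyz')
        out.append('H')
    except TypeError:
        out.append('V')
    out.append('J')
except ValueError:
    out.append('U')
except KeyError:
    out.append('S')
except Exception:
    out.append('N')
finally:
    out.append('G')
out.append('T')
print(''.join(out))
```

Execution trace: 'U' (except ValueError) → 'G' (finally) → 'T' (after the try/except). Output: UGT

Answer: UGT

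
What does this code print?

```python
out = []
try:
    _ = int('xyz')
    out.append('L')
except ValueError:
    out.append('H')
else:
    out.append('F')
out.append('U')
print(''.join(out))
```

Execution trace: 'H' (except ValueError) → 'U' (after the try/except). Output: HU

Answer: HU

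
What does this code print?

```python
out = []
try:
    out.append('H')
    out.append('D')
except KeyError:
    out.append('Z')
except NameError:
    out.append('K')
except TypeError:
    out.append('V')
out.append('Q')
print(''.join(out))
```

Execution trace: 'H' (try body) → 'D' (try body, no exception) → 'Q' (after the try/except). Output: HDQ

Answer: HDQ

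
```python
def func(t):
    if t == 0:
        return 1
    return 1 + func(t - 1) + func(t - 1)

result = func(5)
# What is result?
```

func(t) = 1 + 2·func(t-1), func(0)=1. Closed form: (1+1)·2^5 - 1 = 63.

Answer: 63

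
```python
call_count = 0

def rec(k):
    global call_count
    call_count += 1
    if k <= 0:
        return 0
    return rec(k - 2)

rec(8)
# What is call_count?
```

Linear recursion stepping by 2: 5 calls from k=8 down to ≤0.

Answer: 5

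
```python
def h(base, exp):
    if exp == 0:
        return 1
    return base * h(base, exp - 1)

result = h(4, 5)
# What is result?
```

h(4, 5) = 4 * 4 * 4 * 4 * 4 = 1024

Answer: 1024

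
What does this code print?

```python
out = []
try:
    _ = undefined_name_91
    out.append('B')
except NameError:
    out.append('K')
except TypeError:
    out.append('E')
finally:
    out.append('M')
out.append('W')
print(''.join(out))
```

Execution trace: 'K' (except NameError) → 'M' (finally) → 'W' (after the try/except). Output: KMW

Answer: KMW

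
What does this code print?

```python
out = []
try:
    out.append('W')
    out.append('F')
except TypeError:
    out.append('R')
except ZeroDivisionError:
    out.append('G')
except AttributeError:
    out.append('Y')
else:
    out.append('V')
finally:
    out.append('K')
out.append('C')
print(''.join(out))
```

Execution trace: 'W' (try body) → 'F' (try body, no exception) → 'V' (else) → 'K' (finally) → 'C' (after the try/except). Output: WFVKC

Answer: WFVKC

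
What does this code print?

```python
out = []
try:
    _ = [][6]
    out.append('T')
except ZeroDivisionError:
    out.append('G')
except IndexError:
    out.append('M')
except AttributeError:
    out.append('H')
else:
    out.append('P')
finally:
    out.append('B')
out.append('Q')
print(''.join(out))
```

Execution trace: 'M' (except IndexError) → 'B' (finally) → 'Q' (after the try/except). Output: MBQ

Answer: MBQ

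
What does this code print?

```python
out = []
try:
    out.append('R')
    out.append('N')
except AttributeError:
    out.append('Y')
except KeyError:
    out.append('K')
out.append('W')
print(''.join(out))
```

Execution trace: 'R' (try body) → 'N' (try body, no exception) → 'W' (after the try/except). Output: RNW

Answer: RNW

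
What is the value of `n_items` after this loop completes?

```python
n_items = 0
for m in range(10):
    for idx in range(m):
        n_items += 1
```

Triangle number: 0+1+2+...+9
`n_items` takes the values: 0 → 1 → 2 → 3 → 4 → 5 → 6 → 7 → 8 → 9 → 10 → 11 → 12 → 13 → 14 → 15 → 16 → 17 → 18 → 19 → 20 → 21 → 22 → 23 → 24 → 25 → 26 → 27 → 28 → 29 → … → 41 → 42 → 43 → 44 → 45

Answer: 45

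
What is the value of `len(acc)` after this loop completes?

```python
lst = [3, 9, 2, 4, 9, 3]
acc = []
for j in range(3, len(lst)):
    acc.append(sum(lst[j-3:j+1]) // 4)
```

Number of 4-element averages
`acc` takes the values: [] → [4] → [4, 6] → [4, 6, 4]
So `len(acc)` = 3

Answer: 3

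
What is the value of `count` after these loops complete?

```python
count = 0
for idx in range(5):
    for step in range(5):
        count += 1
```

5 * 5 = 25
`count` takes the values: 0 → 1 → 2 → 3 → 4 → 5 → 6 → 7 → 8 → 9 → 10 → 11 → 12 → 13 → 14 → 15 → 16 → 17 → 18 → 19 → 20 → 21 → 22 → 23 → 24 → 25

Answer: 25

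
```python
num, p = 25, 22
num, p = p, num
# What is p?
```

Trace:
`num, p = 25, 22` → num = 25; p = 22
`num, p = p, num` → num = 22; p = 25
So p = 25

Answer: 25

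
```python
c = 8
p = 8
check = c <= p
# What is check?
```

Trace:
`c = 8` → c = 8
`p = 8` → p = 8
`check = c <= p` → check = True
So check = True

Answer: True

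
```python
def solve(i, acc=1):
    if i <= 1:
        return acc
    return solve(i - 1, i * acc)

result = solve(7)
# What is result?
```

Accumulator trace (n, acc): (7, 1) -> (6, 7) -> (5, 42) -> (4, 210) -> (3, 840) -> (2, 2520) -> (1, 5040) -> return 5040

Answer: 5040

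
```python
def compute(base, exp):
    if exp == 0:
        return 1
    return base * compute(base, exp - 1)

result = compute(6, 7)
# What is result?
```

compute(6, 7) = 6 * 6 * 6 * 6 * 6 * 6 * 6 = 279936

Answer: 279936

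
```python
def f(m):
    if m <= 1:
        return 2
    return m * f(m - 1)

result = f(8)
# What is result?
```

f(8) = 8 * 7 * 6 * 5 * 4 * 3 * 2 * 2 = 80640

Answer: 80640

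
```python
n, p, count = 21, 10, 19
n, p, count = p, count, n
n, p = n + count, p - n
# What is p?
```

Trace:
`n, p, count = 21, 10, 19` → n = 21; p = 10; count = 19
`n, p, count = p, count, n` → n = 10; p = 19; count = 21
`n, p = n + count, p - n` → n = 31; p = 9
So p = 9

Answer: 9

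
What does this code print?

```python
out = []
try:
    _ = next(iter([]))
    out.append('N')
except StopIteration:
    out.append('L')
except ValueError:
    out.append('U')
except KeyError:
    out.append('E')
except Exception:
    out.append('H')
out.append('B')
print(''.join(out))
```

Execution trace: 'L' (except StopIteration) → 'B' (after the try/except). Output: LB

Answer: LB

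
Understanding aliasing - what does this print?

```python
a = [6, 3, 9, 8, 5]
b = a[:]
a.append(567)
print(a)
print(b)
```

Key concept: slice [:] creates copy.
Step by step:
`a = [6, 3, 9, 8, 5]` → a = [6, 3, 9, 8, 5]
`b = a[:]` → b = [6, 3, 9, 8, 5]
`a.append(567)` → a = [6, 3, 9, 8, 5, 567]
`print(a)` → prints [6, 3, 9, 8, 5, 567]
`print(b)` → prints [6, 3, 9, 8, 5]

Answer:
[6, 3, 9, 8, 5, 567]
[6, 3, 9, 8, 5]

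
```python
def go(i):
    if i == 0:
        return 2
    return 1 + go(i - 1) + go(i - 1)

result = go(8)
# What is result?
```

go(i) = 1 + 2·go(i-1), go(0)=2. Closed form: (2+1)·2^8 - 1 = 767.

Answer: 767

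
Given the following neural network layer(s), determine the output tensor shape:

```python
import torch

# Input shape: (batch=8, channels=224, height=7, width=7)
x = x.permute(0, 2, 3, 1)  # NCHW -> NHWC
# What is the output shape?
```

Input: (8, 224, 7, 7) -> Output: (8, 7, 7, 224)

Answer: (8, 7, 7, 224)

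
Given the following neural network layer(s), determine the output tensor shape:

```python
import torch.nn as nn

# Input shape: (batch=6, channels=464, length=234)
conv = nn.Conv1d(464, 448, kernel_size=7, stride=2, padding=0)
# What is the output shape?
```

Input: (6, 464, 234) -> Output: (6, 448, 114)

Answer: (6, 448, 114)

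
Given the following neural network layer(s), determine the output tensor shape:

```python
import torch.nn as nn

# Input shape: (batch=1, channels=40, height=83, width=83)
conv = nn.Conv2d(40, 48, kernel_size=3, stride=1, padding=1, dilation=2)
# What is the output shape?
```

Input: (1, 40, 83, 83) -> Output: (1, 48, 81, 81)

Answer: (1, 48, 81, 81)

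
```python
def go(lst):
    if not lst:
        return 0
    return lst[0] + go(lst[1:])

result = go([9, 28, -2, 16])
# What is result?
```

9 + 28 + (-2) + 16 + 0 = 51

Answer: 51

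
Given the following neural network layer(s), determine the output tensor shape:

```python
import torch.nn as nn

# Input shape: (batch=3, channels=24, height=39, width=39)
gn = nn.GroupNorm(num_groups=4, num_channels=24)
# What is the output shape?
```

Input: (3, 24, 39, 39) -> Output: (3, 24, 39, 39)

Answer: (3, 24, 39, 39)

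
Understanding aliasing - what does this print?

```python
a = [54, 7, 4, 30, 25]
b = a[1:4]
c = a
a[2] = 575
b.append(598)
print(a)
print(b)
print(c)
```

Key concept: slice vs alias.
Step by step:
`a = [54, 7, 4, 30, 25]` → a = [54, 7, 4, 30, 25]
`b = a[1:4]` → b = [7, 4, 30]
`c = a` → c = [54, 7, 4, 30, 25] (same object as a)
`a[2] = 575` → a = [54, 7, 575, 30, 25] (same object as c); c = [54, 7, 575, 30, 25] (same object as a)
`b.append(598)` → b = [7, 4, 30, 598]
`print(a)` → prints [54, 7, 575, 30, 25]
`print(b)` → prints [7, 4, 30, 598]
`print(c)` → prints [54, 7, 575, 30, 25]

Answer:
[54, 7, 575, 30, 25]
[7, 4, 30, 598]
[54, 7, 575, 30, 25]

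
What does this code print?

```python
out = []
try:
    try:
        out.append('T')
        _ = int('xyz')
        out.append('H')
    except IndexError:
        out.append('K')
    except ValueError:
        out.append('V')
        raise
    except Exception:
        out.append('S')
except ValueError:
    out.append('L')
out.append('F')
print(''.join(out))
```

Execution trace: 'T' (inner try body) → 'V' (inner except ValueError) → 'L' (outer except ValueError) → 'F' (after the try/except). Output: TVLF

Answer: TVLF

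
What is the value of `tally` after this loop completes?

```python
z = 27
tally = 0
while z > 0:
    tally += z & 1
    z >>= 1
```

Count set bits in 27 (binary: 0b11011)
`tally` takes the values: 0 → 1 → 2 → 3 → 4

Answer: 4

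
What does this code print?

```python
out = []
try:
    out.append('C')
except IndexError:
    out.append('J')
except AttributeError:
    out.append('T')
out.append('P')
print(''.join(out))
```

Execution trace: 'C' (try body, no exception) → 'P' (after the try/except). Output: CP

Answer: CP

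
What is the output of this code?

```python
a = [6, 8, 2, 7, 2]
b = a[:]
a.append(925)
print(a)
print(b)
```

Key concept: slice [:] creates copy.
Step by step:
`a = [6, 8, 2, 7, 2]` → a = [6, 8, 2, 7, 2]
`b = a[:]` → b = [6, 8, 2, 7, 2]
`a.append(925)` → a = [6, 8, 2, 7, 2, 925]
`print(a)` → prints [6, 8, 2, 7, 2, 925]
`print(b)` → prints [6, 8, 2, 7, 2]

Answer:
[6, 8, 2, 7, 2, 925]
[6, 8, 2, 7, 2]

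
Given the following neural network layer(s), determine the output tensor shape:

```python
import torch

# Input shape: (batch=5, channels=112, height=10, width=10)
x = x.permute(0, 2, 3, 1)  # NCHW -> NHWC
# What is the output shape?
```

Input: (5, 112, 10, 10) -> Output: (5, 10, 10, 112)

Answer: (5, 10, 10, 112)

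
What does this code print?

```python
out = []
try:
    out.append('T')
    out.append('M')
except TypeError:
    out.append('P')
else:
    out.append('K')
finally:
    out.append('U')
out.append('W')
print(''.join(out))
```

Execution trace: 'T' (try body) → 'M' (try body, no exception) → 'K' (else) → 'U' (finally) → 'W' (after the try/except). Output: TMKUW

Answer: TMKUW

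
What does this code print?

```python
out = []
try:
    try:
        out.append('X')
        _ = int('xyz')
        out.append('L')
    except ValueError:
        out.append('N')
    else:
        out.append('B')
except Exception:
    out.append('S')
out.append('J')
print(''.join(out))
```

Execution trace: 'X' (inner try body) → 'N' (inner except ValueError) → 'J' (after the try/except). Output: XNJ

Answer: XNJ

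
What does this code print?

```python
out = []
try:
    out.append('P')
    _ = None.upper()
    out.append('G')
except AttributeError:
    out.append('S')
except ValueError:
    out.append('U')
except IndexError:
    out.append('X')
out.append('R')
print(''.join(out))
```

Execution trace: 'P' (try body) → 'S' (except AttributeError) → 'R' (after the try/except). Output: PSR

Answer: PSR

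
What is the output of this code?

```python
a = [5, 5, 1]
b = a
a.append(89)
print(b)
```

Key concept: basic list aliasing.
Step by step:
`a = [5, 5, 1]` → a = [5, 5, 1]
`b = a` → b = [5, 5, 1] (same object as a)
`a.append(89)` → a = [5, 5, 1, 89] (same object as b); b = [5, 5, 1, 89] (same object as a)
`print(b)` → prints [5, 5, 1, 89]

Answer: [5, 5, 1, 89]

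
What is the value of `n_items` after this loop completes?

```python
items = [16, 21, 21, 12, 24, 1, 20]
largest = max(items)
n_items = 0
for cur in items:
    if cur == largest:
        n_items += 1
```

Count of max value 24 in [16, 21, 21, 12, 24, 1, 20]
`n_items` takes the values: 0 → 1

Answer: 1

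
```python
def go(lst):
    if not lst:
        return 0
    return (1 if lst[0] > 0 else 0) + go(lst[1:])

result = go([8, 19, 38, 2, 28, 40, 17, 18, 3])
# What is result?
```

Count of positive elements in [8, 19, 38, 2, 28, 40, 17, 18, 3] = 9

Answer: 9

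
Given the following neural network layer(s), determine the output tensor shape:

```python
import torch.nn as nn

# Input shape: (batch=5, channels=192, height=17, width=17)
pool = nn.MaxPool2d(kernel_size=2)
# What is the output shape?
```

Input: (5, 192, 17, 17) -> Output: (5, 192, 8, 8)

Answer: (5, 192, 8, 8)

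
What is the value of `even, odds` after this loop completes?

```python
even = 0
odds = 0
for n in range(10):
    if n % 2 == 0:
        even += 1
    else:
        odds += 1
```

Count evens and odds in range(10)
`even, odds` takes the values: (0, 0) → (1, 0) → (1, 1) → (2, 1) → (2, 2) → (3, 2) → (3, 3) → (4, 3) → (4, 4) → (5, 4) → (5, 5)

Answer: 5, 5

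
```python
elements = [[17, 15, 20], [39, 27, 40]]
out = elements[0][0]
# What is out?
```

Trace:
`elements = [[17, 15, 20], [39, 27, 40]]` → elements = [[17, 15, 20], [39, 27, 40]]
`out = elements[0][0]` → out = 17
So out = 17

Answer: 17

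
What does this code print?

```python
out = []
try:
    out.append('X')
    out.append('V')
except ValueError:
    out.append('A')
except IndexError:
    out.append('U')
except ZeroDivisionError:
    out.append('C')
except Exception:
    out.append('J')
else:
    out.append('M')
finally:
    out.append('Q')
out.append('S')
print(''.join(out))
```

Execution trace: 'X' (try body) → 'V' (try body, no exception) → 'M' (else) → 'Q' (finally) → 'S' (after the try/except). Output: XVMQS

Answer: XVMQS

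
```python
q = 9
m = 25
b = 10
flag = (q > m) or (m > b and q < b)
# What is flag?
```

Trace:
`q = 9` → q = 9
`m = 25` → m = 25
`b = 10` → b = 10
`flag = (q > m) or (m > b and q < b)` → flag = True
So flag = True

Answer: True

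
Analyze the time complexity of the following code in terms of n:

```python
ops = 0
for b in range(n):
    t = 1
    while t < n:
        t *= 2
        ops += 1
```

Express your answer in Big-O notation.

Each loop level contributes: n × log n. Multiplying the contributions gives O(n log n).

Answer: O(n log n)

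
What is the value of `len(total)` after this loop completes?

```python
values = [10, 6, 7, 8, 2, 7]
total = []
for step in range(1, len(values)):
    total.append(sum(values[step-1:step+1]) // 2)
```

Number of 2-element averages
`total` takes the values: [] → [8] → [8, 6] → [8, 6, 7] → [8, 6, 7, 5] → [8, 6, 7, 5, 4]
So `len(total)` = 5

Answer: 5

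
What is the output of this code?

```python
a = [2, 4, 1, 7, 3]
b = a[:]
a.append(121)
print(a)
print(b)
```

Key concept: slice [:] creates copy.
Step by step:
`a = [2, 4, 1, 7, 3]` → a = [2, 4, 1, 7, 3]
`b = a[:]` → b = [2, 4, 1, 7, 3]
`a.append(121)` → a = [2, 4, 1, 7, 3, 121]
`print(a)` → prints [2, 4, 1, 7, 3, 121]
`print(b)` → prints [2, 4, 1, 7, 3]

Answer:
[2, 4, 1, 7, 3, 121]
[2, 4, 1, 7, 3]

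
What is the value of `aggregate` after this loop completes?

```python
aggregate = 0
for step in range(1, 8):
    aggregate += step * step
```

Sum of squares 1² to 7² = 140
`aggregate` takes the values: 0 → 1 → 5 → 14 → 30 → 55 → 91 → 140

Answer: 140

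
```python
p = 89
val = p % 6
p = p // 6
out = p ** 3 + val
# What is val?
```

Trace:
`p = 89` → p = 89
`val = p % 6` → val = 5
`p = p // 6` → p = 14
`out = p ** 3 + val` → out = 2749
So val = 5

Answer: 5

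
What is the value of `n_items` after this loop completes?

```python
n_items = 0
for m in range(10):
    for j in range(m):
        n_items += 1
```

Triangle number: 0+1+2+...+9
`n_items` takes the values: 0 → 1 → 2 → 3 → 4 → 5 → 6 → 7 → 8 → 9 → 10 → 11 → 12 → 13 → 14 → 15 → 16 → 17 → 18 → 19 → 20 → 21 → 22 → 23 → 24 → 25 → 26 → 27 → 28 → 29 → … → 41 → 42 → 43 → 44 → 45

Answer: 45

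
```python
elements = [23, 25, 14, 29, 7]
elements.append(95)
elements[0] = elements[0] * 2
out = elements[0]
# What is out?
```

Trace:
`elements = [23, 25, 14, 29, 7]` → elements = [23, 25, 14, 29, 7]
`elements.append(95)` → elements = [23, 25, 14, 29, 7, 95]
`elements[0] = elements[0] * 2` → elements = [46, 25, 14, 29, 7, 95]
`out = elements[0]` → out = 46
So out = 46

Answer: 46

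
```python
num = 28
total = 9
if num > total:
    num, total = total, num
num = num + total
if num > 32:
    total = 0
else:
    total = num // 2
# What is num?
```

Trace:
`num = 28` → num = 28
`total = 9` → total = 9
`if num > total: ...` → num > total is True → num = 9; total = 28
`num = num + total` → num = 37
`if num > 32: ...` → num > 32 is True → total = 0
So num = 37

Answer: 37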